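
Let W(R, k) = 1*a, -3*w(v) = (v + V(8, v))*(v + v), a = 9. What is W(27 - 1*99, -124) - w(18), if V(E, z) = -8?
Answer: 129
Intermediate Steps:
w(v) = -2*v*(-8 + v)/3 (w(v) = -(v - 8)*(v + v)/3 = -(-8 + v)*2*v/3 = -2*v*(-8 + v)/3)
W(R, k) = 9 (W(R, k) = 1*9 = 9)
W(27 - 1*99, -124) - w(18) = 9 - 2*18*(8 - 1*18)/3 = 9 - 2*18*(8 - 18)/3 = 9 - 2*18*(-10)/3 = 9 - 1*(-120) = 9 + 120 = 129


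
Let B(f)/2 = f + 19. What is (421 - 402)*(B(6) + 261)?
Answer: 5909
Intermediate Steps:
B(f) = 38 + 2*f (B(f) = 2*(f + 19) = 2*(19 + f) = 38 + 2*f)
(421 - 402)*(B(6) + 261) = (421 - 402)*((38 + 2*6) + 261) = 19*((38 + 12) + 261) = 19*(50 + 261) = 19*311 = 5909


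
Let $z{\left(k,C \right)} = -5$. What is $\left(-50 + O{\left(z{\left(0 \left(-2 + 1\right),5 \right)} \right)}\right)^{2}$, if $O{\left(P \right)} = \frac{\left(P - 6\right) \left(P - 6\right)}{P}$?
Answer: $\frac{137641}{25} \approx 5505.6$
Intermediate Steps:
$O{\left(P \right)} = \frac{\left(-6 + P\right)^{2}}{P}$ ($O{\left(P \right)} = \frac{\left(-6 + P\right) \left(-6 + P\right)}{P} = \frac{\left(-6 + P\right)^{2}}{P}$)
$\left(-50 + O{\left(z{\left(0 \left(-2 + 1\right),5 \right)} \right)}\right)^{2} = \left(-50 + \frac{\left(-6 - 5\right)^{2}}{-5}\right)^{2} = \left(-50 - \frac{\left(-11\right)^{2}}{5}\right)^{2} = \left(-50 - \frac{121}{5}\right)^{2} = \left(- \frac{371}{5}\right)^{2} = \frac{137641}{25}$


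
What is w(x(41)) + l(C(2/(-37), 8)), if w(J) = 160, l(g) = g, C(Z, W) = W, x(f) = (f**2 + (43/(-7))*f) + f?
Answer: 168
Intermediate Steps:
x(f) = f**2 - 36*f/7 (x(f) = (f**2 + (43*(-1/7))*f) + f = (f**2 - 43*f/7) + f = f**2 - 36*f/7)
w(x(41)) + l(C(2/(-37), 8)) = 160 + 8 = 168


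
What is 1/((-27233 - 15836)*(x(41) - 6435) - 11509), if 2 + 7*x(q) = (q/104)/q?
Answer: 56/15520386127 ≈ 3.6082e-9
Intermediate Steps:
x(q) = -207/728 (x(q) = -2/7 + ((q/104)/q)/7 = -2/7 + (1/7)*(1/104) = -2/7 + 1/728 = -207/728)
1/((-27233 - 15836)*(x(41) - 6435) - 11509) = 1/((-27233 - 15836)*(-207/728 - 6435) - 11509) = 1/(-43069*(-4684887/728) - 11509) = 1/(15521030631/56 - 11509) = 1/(15520386127/56) = 56/15520386127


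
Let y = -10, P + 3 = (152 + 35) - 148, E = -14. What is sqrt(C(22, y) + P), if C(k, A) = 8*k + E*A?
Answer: 4*sqrt(22) ≈ 18.762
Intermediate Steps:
P = 36 (P = -3 + ((152 + 35) - 148) = -3 + (187 - 148) = -3 + 39 = 36)
C(k, A) = -14*A + 8*k (C(k, A) = 8*k - 14*A = -14*A + 8*k)
sqrt(C(22, y) + P) = sqrt((-14*(-10) + 8*22) + 36) = sqrt((140 + 176) + 36) = sqrt(316 + 36) = sqrt(352) = 4*sqrt(22)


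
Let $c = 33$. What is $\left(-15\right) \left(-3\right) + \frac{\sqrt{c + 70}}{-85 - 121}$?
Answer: $45 - \frac{\sqrt{103}}{206} \approx 44.951$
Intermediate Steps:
$\left(-15\right) \left(-3\right) + \frac{\sqrt{c + 70}}{-85 - 121} = \left(-15\right) \left(-3\right) + \frac{\sqrt{33 + 70}}{-85 - 121} = 45 + \frac{\sqrt{103}}{-206} = 45 - \frac{\sqrt{103}}{206}$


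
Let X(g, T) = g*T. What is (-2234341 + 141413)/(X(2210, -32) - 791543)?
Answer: 2092928/862263 ≈ 2.4272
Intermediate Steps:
X(g, T) = T*g
(-2234341 + 141413)/(X(2210, -32) - 791543) = (-2234341 + 141413)/(-32*2210 - 791543) = -2092928/(-70720 - 791543) = -2092928/(-862263) = -2092928*(-1/862263) = 2092928/862263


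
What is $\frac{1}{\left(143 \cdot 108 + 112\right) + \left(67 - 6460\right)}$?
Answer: $\frac{1}{9163} \approx 0.00010913$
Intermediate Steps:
$\frac{1}{\left(143 \cdot 108 + 112\right) + \left(67 - 6460\right)} = \frac{1}{\left(15444 + 112\right) + \left(67 - 6460\right)} = \frac{1}{15556 - 6393} = \frac{1}{9163}$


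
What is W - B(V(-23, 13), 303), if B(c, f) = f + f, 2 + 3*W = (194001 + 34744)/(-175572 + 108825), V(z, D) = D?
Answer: -121708285/200241 ≈ -607.81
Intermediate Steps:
W = -362239/200241 (W = -⅔ + ((194001 + 34744)/(-175572 + 108825))/3 = -⅔ + (228745/(-66747))/3 = -⅔ + (228745*(-1/66747))/3 = -⅔ + (⅓)*(-228745/66747) = -⅔ - 228745/200241 = -362239/200241 ≈ -1.8090)
B(c, f) = 2*f
W - B(V(-23, 13), 303) = -362239/200241 - 2*303 = -362239/200241 - 1*606 = -362239/200241 - 606 = -121708285/200241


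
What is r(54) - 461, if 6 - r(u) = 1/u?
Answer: -24571/54 ≈ -455.02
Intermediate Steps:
r(u) = 6 - 1/u
r(54) - 461 = (6 - 1/54) - 461 = 323/54 - 461 = -24571/54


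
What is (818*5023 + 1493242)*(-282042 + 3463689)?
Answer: 17823764666232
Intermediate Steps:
(818*5023 + 1493242)*(-282042 + 3463689) = (4108814 + 1493242)*3181647 = 5602056*3181647 = 17823764666232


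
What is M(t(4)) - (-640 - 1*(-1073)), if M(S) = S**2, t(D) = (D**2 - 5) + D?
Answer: -208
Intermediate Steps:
t(D) = -5 + D + D**2 (t(D) = (-5 + D**2) + D = -5 + D + D**2)
M(t(4)) - (-640 - 1*(-1073)) = (-5 + 4 + 4**2)**2 - (-640 - 1*(-1073)) = (-5 + 4 + 16)**2 - (-640 + 1073) = 15**2 - 1*433 = 225 - 433 = -208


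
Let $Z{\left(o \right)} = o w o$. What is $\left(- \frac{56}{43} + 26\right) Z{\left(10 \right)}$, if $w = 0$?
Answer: $0$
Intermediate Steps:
$Z{\left(o \right)} = 0$ ($Z{\left(o \right)} = o 0 o = 0 o = 0$)
$\left(- \frac{56}{43} + 26\right) Z{\left(10 \right)} = \left(- \frac{56}{43} + 26\right) 0 = \frac{1062}{43} \cdot 0 = 0$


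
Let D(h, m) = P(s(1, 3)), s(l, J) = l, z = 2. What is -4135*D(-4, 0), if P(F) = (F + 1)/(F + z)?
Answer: -8270/3 ≈ -2756.7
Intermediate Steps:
P(F) = (1 + F)/(2 + F) (P(F) = (F + 1)/(F + 2) = (1 + F)/(2 + F))
D(h, m) = ⅔ (D(h, m) = (1 + 1)/(2 + 1) = 2/3 = (⅓)*2 = ⅔)
-4135*D(-4, 0) = -4135*⅔ = -8270/3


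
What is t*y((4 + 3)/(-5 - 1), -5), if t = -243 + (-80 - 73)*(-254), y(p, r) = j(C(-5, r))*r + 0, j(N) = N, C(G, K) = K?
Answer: 965475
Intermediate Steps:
y(p, r) = r**2 (y(p, r) = r*r + 0 = r**2 + 0 = r**2)
t = 38619 (t = -243 - 153*(-254) = -243 + 38862 = 38619)
t*y((4 + 3)/(-5 - 1), -5) = 38619*(-5)**2 = 38619*25 = 965475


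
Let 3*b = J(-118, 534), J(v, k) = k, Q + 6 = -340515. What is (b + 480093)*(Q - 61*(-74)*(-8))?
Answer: -180885907543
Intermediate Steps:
Q = -340521 (Q = -6 - 340515 = -340521)
b = 178 (b = (⅓)*534 = 178)
(b + 480093)*(Q - 61*(-74)*(-8)) = (178 + 480093)*(-340521 - 61*(-74)*(-8)) = 480271*(-340521 + 4514*(-8)) = 480271*(-340521 - 36112) = 480271*(-376633) = -180885907543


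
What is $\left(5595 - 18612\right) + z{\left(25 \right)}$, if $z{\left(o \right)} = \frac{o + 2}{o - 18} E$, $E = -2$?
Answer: $- \frac{91173}{7} \approx -13025.0$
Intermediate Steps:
$z{\left(o \right)} = - \frac{2 \left(2 + o\right)}{-18 + o}$ ($z{\left(o \right)} = \frac{o + 2}{o - 18} \left(-2\right) = \frac{2 + o}{-18 + o} \left(-2\right) = - \frac{2 \left(2 + o\right)}{-18 + o}$)
$\left(5595 - 18612\right) + z{\left(25 \right)} = \left(5595 - 18612\right) + \frac{2 \left(-2 - 25\right)}{-18 + 25} = -13017 + \frac{2 \left(-2 - 25\right)}{7} = -13017 + 2 \cdot \frac{1}{7} \left(-27\right) = -13017 - \frac{54}{7} = - \frac{91173}{7}$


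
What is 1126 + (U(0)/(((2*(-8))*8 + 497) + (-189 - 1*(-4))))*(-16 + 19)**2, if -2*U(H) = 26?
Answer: 207067/184 ≈ 1125.4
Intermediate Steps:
U(H) = -13 (U(H) = -1/2*26 = -13)
1126 + (U(0)/(((2*(-8))*8 + 497) + (-189 - 1*(-4))))*(-16 + 19)**2 = 1126 + (-13/(((2*(-8))*8 + 497) + (-189 - 1*(-4))))*(-16 + 19)**2 = 1126 - 13/((-16*8 + 497) + (-189 + 4))*3**2 = 1126 - 13/((-128 + 497) - 185)*9 = 1126 - 13/(369 - 185)*9 = 1126 - 13/184*9 = 1126 - 117/184 = 207067/184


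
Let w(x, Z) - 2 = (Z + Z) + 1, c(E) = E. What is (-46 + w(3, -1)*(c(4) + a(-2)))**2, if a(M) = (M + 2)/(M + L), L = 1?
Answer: 1764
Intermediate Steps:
w(x, Z) = 3 + 2*Z (w(x, Z) = 2 + ((Z + Z) + 1) = 2 + (2*Z + 1) = 2 + (1 + 2*Z) = 3 + 2*Z)
a(M) = (2 + M)/(1 + M) (a(M) = (M + 2)/(M + 1) = (2 + M)/(1 + M))
(-46 + w(3, -1)*(c(4) + a(-2)))**2 = (-46 + (3 + 2*(-1))*(4 + (2 - 2)/(1 - 2)))**2 = (-46 + (3 - 2)*(4 + 0/(-1)))**2 = (-46 + 1*(4 - 1*0))**2 = (-46 + 1*(4 + 0))**2 = (-46 + 1*4)**2 = (-46 + 4)**2 = (-42)**2 = 1764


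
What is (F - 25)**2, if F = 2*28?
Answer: 961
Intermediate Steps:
F = 56
(F - 25)**2 = (56 - 25)**2 = 31**2 = 961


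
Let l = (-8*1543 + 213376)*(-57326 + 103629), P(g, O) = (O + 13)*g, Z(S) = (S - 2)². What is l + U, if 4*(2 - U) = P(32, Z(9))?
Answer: 9308384202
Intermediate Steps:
Z(S) = (-2 + S)²
P(g, O) = g*(13 + O) (P(g, O) = (13 + O)*g = g*(13 + O))
U = -494 (U = 2 - 8*(13 + (-2 + 9)²) = 2 - 8*(13 + 7²) = 2 - 8*(13 + 49) = 2 - 8*62 = 2 - ¼*1984 = 2 - 496 = -494)
l = 9308384696 (l = (-12344 + 213376)*46303 = 201032*46303 = 9308384696)
l + U = 9308384696 - 494 = 9308384202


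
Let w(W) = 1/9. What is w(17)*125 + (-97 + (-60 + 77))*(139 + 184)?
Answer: -232435/9 ≈ -25826.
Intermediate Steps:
w(W) = ⅑
w(17)*125 + (-97 + (-60 + 77))*(139 + 184) = (⅑)*125 + (-97 + (-60 + 77))*(139 + 184) = 125/9 + (-97 + 17)*323 = 125/9 - 80*323 = 125/9 - 25840 = -232435/9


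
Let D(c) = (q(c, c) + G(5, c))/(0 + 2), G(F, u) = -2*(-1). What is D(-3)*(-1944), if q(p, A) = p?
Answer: 972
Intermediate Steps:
G(F, u) = 2
D(c) = 1 + c/2 (D(c) = (c + 2)/(0 + 2) = (2 + c)/2 = (2 + c)*(½) = 1 + c/2)
D(-3)*(-1944) = (1 + (½)*(-3))*(-1944) = (1 - 3/2)*(-1944) = -½*(-1944) = 972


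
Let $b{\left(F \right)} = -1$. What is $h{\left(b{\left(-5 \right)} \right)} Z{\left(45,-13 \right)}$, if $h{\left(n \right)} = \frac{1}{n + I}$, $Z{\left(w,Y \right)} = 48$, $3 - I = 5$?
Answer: $-16$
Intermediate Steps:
$I = -2$ ($I = 3 - 5 = -2$)
$h{\left(n \right)} = \frac{1}{-2 + n}$ ($h{\left(n \right)} = \frac{1}{n - 2} = \frac{1}{-2 + n}$)
$h{\left(b{\left(-5 \right)} \right)} Z{\left(45,-13 \right)} = \frac{1}{-2 - 1} \cdot 48 = \frac{1}{-3} \cdot 48 = \left(- \frac{1}{3}\right) 48 = -16$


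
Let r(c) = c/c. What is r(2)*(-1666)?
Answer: -1666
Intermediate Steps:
r(c) = 1
r(2)*(-1666) = 1*(-1666) = -1666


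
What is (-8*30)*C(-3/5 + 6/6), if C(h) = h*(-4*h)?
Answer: 768/5 ≈ 153.60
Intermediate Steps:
C(h) = -4*h²
(-8*30)*C(-3/5 + 6/6) = (-8*30)*(-4*(-3/5 + 6/6)²) = -(-960)*(-3*⅕ + 6*(⅙))² = -(-960)*(-⅗ + 1)² = -(-960)*(⅖)² = -(-960)*4/25 = -240*(-16/25) = 768/5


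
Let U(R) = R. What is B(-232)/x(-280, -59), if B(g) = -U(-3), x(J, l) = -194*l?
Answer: 3/11446 ≈ 0.00026210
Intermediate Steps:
B(g) = 3 (B(g) = -1*(-3) = 3)
B(-232)/x(-280, -59) = 3/((-194*(-59))) = 3/11446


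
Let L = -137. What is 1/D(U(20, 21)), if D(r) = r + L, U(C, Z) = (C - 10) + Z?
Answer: -1/106 ≈ -0.0094340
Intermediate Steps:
U(C, Z) = -10 + C + Z (U(C, Z) = (-10 + C) + Z = -10 + C + Z)
D(r) = -137 + r (D(r) = r - 137 = -137 + r)
1/D(U(20, 21)) = 1/(-137 + (-10 + 20 + 21)) = 1/(-137 + 31) = 1/(-106) = -1/106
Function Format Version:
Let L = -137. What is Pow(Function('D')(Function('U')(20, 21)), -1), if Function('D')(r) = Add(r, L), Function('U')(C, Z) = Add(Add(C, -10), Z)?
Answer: Rational(-1, 106) ≈ -0.0094340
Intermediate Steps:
Function('U')(C, Z) = Add(-10, C, Z) (Function('U')(C, Z) = Add(Add(-10, C), Z) = Add(-10, C, Z))
Function('D')(r) = Add(-137, r) (Function('D')(r) = Add(r, -137) = Add(-137, r))
Pow(Function('D')(Function('U')(20, 21)), -1) = Pow(Add(-137, Add(-10, 20, 21)), -1) = Pow(Add(-137, 31), -1) = Pow(-106, -1) = Rational(-1, 106)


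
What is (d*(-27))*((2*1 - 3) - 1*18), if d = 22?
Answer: 11286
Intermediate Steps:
(d*(-27))*((2*1 - 3) - 1*18) = (22*(-27))*((2*1 - 3) - 1*18) = -594*((2 - 3) - 18) = -594*(-1 - 18) = -594*(-19) = 11286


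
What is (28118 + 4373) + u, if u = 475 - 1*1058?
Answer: 31908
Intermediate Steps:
u = -583 (u = 475 - 1058 = -583)
(28118 + 4373) + u = (28118 + 4373) - 583 = 32491 - 583 = 31908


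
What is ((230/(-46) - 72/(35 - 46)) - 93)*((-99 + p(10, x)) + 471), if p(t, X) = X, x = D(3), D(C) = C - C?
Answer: -374232/11 ≈ -34021.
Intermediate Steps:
D(C) = 0
x = 0
((230/(-46) - 72/(35 - 46)) - 93)*((-99 + p(10, x)) + 471) = ((230/(-46) - 72/(35 - 46)) - 93)*((-99 + 0) + 471) = ((230*(-1/46) - 72/(-11)) - 93)*(-99 + 471) = ((-5 - 72*(-1/11)) - 93)*372 = ((-5 + 72/11) - 93)*372 = (17/11 - 93)*372 = -1006/11*372 = -374232/11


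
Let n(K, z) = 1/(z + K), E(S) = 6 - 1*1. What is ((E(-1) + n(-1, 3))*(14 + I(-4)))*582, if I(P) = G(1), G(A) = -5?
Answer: 28809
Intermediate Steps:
I(P) = -5
E(S) = 5 (E(S) = 6 - 1 = 5)
n(K, z) = 1/(K + z)
((E(-1) + n(-1, 3))*(14 + I(-4)))*582 = ((5 + 1/(-1 + 3))*(14 - 5))*582 = ((5 + 1/2)*9)*582 = ((5 + ½)*9)*582 = ((11/2)*9)*582 = (99/2)*582 = 28809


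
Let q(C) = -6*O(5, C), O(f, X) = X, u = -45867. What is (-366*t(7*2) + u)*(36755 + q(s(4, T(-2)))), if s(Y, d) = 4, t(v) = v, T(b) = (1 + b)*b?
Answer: -1872950421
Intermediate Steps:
T(b) = b*(1 + b)
q(C) = -6*C
(-366*t(7*2) + u)*(36755 + q(s(4, T(-2)))) = (-2562*2 - 45867)*(36755 - 6*4) = (-366*14 - 45867)*(36755 - 24) = (-5124 - 45867)*36731 = -50991*36731 = -1872950421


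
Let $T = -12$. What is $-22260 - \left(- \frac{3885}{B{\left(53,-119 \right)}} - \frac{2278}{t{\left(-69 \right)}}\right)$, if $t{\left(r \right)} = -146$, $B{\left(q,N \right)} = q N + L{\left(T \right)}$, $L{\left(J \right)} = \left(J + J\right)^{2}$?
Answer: $- \frac{9319571594}{418363} \approx -22276.0$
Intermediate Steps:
$L{\left(J \right)} = 4 J^{2}$ ($L{\left(J \right)} = \left(2 J\right)^{2} = 4 J^{2}$)
$B{\left(q,N \right)} = 576 + N q$ ($B{\left(q,N \right)} = q N + 4 \left(-12\right)^{2} = N q + 4 \cdot 144 = N q + 576 = 576 + N q$)
$-22260 - \left(- \frac{3885}{B{\left(53,-119 \right)}} - \frac{2278}{t{\left(-69 \right)}}\right) = -22260 - \left(- \frac{3885}{576 - 6307} - \frac{2278}{-146}\right) = -22260 - \left(- \frac{3885}{576 - 6307} - - \frac{1139}{73}\right) = -22260 - \left(- \frac{3885}{-5731} + \frac{1139}{73}\right) = -22260 - \left(\left(-3885\right) \left(- \frac{1}{5731}\right) + \frac{1139}{73}\right) = -22260 - \left(\frac{3885}{5731} + \frac{1139}{73}\right) = -22260 - \frac{6811214}{418363} = - \frac{9319571594}{418363}$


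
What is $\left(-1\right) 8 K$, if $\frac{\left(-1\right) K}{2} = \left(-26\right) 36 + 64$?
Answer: $-13952$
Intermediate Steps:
$K = 1744$ ($K = - 2 \left(\left(-26\right) 36 + 64\right) = - 2 \left(-936 + 64\right) = \left(-2\right) \left(-872\right) = 1744$)
$\left(-1\right) 8 K = \left(-1\right) 8 \cdot 1744 = \left(-8\right) 1744 = -13952$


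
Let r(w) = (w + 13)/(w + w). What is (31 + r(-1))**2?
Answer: 625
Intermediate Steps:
r(w) = (13 + w)/(2*w) (r(w) = (13 + w)/((2*w)) = (13 + w)*(1/(2*w)) = (13 + w)/(2*w))
(31 + r(-1))**2 = (31 + (1/2)*(13 - 1)/(-1))**2 = (31 + (1/2)*(-1)*12)**2 = (31 - 6)**2 = 25**2 = 625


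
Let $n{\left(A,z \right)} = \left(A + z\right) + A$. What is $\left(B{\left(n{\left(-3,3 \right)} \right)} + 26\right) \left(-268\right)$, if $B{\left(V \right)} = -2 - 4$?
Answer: $-5360$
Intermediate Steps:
$n{\left(A,z \right)} = z + 2 A$
$B{\left(V \right)} = -6$
$\left(B{\left(n{\left(-3,3 \right)} \right)} + 26\right) \left(-268\right) = \left(-6 + 26\right) \left(-268\right) = 20 \left(-268\right) = -5360$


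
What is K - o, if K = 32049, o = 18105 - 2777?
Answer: 16721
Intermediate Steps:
o = 15328
K - o = 32049 - 1*15328 = 32049 - 15328 = 16721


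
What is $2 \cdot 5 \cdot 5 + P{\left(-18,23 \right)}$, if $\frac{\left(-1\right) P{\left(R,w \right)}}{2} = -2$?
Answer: $54$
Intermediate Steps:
$P{\left(R,w \right)} = 4$ ($P{\left(R,w \right)} = \left(-2\right) \left(-2\right) = 4$)
$2 \cdot 5 \cdot 5 + P{\left(-18,23 \right)} = 2 \cdot 5 \cdot 5 + 4 = 10 \cdot 5 + 4 = 50 + 4 = 54$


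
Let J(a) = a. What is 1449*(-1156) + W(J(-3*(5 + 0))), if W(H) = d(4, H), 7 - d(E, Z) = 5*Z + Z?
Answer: -1674947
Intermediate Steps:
d(E, Z) = 7 - 6*Z (d(E, Z) = 7 - (5*Z + Z) = 7 - 6*Z)
W(H) = 7 - 6*H
1449*(-1156) + W(J(-3*(5 + 0))) = 1449*(-1156) + (7 - (-18)*(5 + 0)) = -1675044 + (7 - (-18)*5) = -1675044 + (7 - 6*(-15)) = -1675044 + (7 + 90) = -1675044 + 97 = -1674947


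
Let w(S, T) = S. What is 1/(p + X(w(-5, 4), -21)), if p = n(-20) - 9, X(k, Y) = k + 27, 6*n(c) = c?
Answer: 3/29 ≈ 0.10345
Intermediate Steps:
n(c) = c/6
X(k, Y) = 27 + k
p = -37/3 (p = (⅙)*(-20) - 9 = -10/3 - 9 = -37/3 ≈ -12.333)
1/(p + X(w(-5, 4), -21)) = 1/(-37/3 + (27 - 5)) = 1/(-37/3 + 22) = 1/(29/3) = 3/29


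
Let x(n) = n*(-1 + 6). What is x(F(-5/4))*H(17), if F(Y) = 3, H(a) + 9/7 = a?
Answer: 1650/7 ≈ 235.71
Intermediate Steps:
H(a) = -9/7 + a
x(n) = 5*n (x(n) = n*5 = 5*n)
x(F(-5/4))*H(17) = (5*3)*(-9/7 + 17) = 15*(110/7) = 1650/7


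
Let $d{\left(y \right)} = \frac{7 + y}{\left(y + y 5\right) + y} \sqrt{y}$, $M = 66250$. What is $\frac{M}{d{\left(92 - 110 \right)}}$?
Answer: $- \frac{1391250 i \sqrt{2}}{11} \approx - 1.7887 \cdot 10^{5} i$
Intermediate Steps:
$d{\left(y \right)} = \frac{7 + y}{7 \sqrt{y}}$ ($d{\left(y \right)} = \frac{7 + y}{\left(y + 5 y\right) + y} \sqrt{y} = \frac{7 + y}{6 y + y} \sqrt{y} = \frac{7 + y}{7 y} \sqrt{y} = \frac{7 + y}{7 \sqrt{y}}$)
$\frac{M}{d{\left(92 - 110 \right)}} = \frac{66250}{\frac{1}{7} \frac{1}{\sqrt{92 - 110}} \left(7 + \left(92 - 110\right)\right)} = \frac{66250}{\frac{1}{7} \frac{1}{\sqrt{-18}} \left(7 - 18\right)} = \frac{66250}{\frac{1}{7} \left(- \frac{i \sqrt{2}}{6}\right) \left(-11\right)} = \frac{66250}{\frac{11}{42} i \sqrt{2}} = 66250 \left(- \frac{21 i \sqrt{2}}{11}\right) = - \frac{1391250 i \sqrt{2}}{11}$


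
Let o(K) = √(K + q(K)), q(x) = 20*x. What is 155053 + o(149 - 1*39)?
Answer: 155053 + √2310 ≈ 1.5510e+5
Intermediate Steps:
o(K) = √21*√K (o(K) = √(K + 20*K) = √(21*K) = √21*√K)
155053 + o(149 - 1*39) = 155053 + √21*√(149 - 1*39) = 155053 + √21*√(149 - 39) = 155053 + √21*√110 = 155053 + √2310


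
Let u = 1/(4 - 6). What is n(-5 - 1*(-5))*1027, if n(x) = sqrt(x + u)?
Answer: 1027*I*sqrt(2)/2 ≈ 726.2*I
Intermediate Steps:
u = -1/2 (u = 1/(-2) = -1/2 ≈ -0.50000)
n(x) = sqrt(-1/2 + x) (n(x) = sqrt(x - 1/2) = sqrt(-1/2 + x))
n(-5 - 1*(-5))*1027 = (sqrt(-2 + 4*(-5 - 1*(-5)))/2)*1027 = (sqrt(-2 + 4*(-5 + 5))/2)*1027 = (sqrt(-2 + 4*0)/2)*1027 = (sqrt(-2 + 0)/2)*1027 = (sqrt(-2)/2)*1027 = ((I*sqrt(2))/2)*1027 = (I*sqrt(2)/2)*1027 = 1027*I*sqrt(2)/2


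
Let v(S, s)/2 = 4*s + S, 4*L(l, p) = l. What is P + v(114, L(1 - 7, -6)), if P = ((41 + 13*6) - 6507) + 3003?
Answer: -3169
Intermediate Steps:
L(l, p) = l/4
P = -3385 (P = ((41 + 78) - 6507) + 3003 = (119 - 6507) + 3003 = -6388 + 3003 = -3385)
v(S, s) = 2*S + 8*s (v(S, s) = 2*(4*s + S) = 2*(S + 4*s) = 2*S + 8*s)
P + v(114, L(1 - 7, -6)) = -3385 + (2*114 + 8*((1 - 7)/4)) = -3385 + (228 + 8*((¼)*(-6))) = -3385 + (228 + 8*(-3/2)) = -3385 + (228 - 12) = -3385 + 216 = -3169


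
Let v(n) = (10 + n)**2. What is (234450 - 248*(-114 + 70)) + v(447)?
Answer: 454211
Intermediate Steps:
(234450 - 248*(-114 + 70)) + v(447) = (234450 - 248*(-114 + 70)) + (10 + 447)**2 = (234450 - 248*(-44)) + 457**2 = (234450 + 10912) + 208849 = 245362 + 208849 = 454211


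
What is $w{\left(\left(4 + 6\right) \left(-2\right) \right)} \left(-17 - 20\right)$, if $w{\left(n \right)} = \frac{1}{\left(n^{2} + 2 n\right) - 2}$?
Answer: $- \frac{37}{358} \approx -0.10335$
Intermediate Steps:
$w{\left(n \right)} = \frac{1}{-2 + n^{2} + 2 n}$
$w{\left(\left(4 + 6\right) \left(-2\right) \right)} \left(-17 - 20\right) = \frac{-17 - 20}{-2 + \left(\left(4 + 6\right) \left(-2\right)\right)^{2} + 2 \left(4 + 6\right) \left(-2\right)} = \frac{-17 - 20}{-2 + \left(10 \left(-2\right)\right)^{2} + 2 \cdot 10 \left(-2\right)} = \frac{1}{-2 + \left(-20\right)^{2} + 2 \left(-20\right)} \left(-37\right) = \frac{1}{-2 + 400 - 40} \left(-37\right) = \frac{1}{358} \left(-37\right) = - \frac{37}{358}$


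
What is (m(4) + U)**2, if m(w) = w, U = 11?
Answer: 225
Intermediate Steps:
(m(4) + U)**2 = (4 + 11)**2 = 15**2 = 225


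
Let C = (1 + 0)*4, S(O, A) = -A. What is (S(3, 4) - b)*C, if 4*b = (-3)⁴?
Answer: -97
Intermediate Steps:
b = 81/4 (b = (¼)*(-3)⁴ = (¼)*81 = 81/4 ≈ 20.250)
C = 4 (C = 1*4 = 4)
(S(3, 4) - b)*C = (-1*4 - 1*81/4)*4 = (-4 - 81/4)*4 = -97/4*4 = -97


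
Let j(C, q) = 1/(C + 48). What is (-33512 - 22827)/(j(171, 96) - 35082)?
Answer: 12338241/7682957 ≈ 1.6059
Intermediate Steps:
j(C, q) = 1/(48 + C)
(-33512 - 22827)/(j(171, 96) - 35082) = (-33512 - 22827)/(1/(48 + 171) - 35082) = -56339/(1/219 - 35082) = -56339/(-7682957/219) = -56339*(-219/7682957) = 12338241/7682957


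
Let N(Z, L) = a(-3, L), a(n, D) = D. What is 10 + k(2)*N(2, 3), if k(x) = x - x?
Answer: 10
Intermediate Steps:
k(x) = 0
N(Z, L) = L
10 + k(2)*N(2, 3) = 10 + 0*3 = 10 + 0 = 10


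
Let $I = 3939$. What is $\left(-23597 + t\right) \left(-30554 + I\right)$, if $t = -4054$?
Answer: $735931365$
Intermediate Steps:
$\left(-23597 + t\right) \left(-30554 + I\right) = \left(-23597 - 4054\right) \left(-30554 + 3939\right) = \left(-27651\right) \left(-26615\right) = 735931365$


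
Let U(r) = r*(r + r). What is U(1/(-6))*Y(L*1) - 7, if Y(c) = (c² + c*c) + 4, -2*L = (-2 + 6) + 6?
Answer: -4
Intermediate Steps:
L = -5 (L = -((-2 + 6) + 6)/2 = -(4 + 6)/2 = -½*10 = -5)
Y(c) = 4 + 2*c² (Y(c) = (c² + c²) + 4 = 2*c² + 4 = 4 + 2*c²)
U(r) = 2*r² (U(r) = r*(2*r) = 2*r²)
U(1/(-6))*Y(L*1) - 7 = (2*(1/(-6))²)*(4 + 2*(-5*1)²) - 7 = (2*(-⅙)²)*(4 + 2*(-5)²) - 7 = (2*(1/36))*(4 + 2*25) - 7 = (4 + 50)/18 - 7 = (1/18)*54 - 7 = 3 - 7 = -4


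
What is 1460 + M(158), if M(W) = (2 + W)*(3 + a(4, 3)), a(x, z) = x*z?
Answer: 3860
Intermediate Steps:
M(W) = 30 + 15*W (M(W) = (2 + W)*(3 + 4*3) = (2 + W)*(3 + 12) = (2 + W)*15 = 30 + 15*W)
1460 + M(158) = 1460 + (30 + 15*158) = 1460 + (30 + 2370) = 1460 + 2400 = 3860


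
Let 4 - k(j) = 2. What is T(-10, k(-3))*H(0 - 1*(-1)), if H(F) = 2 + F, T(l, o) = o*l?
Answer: -60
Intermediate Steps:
k(j) = 2 (k(j) = 4 - 1*2 = 4 - 2 = 2)
T(l, o) = l*o
T(-10, k(-3))*H(0 - 1*(-1)) = (-10*2)*(2 + (0 - 1*(-1))) = -20*(2 + (0 + 1)) = -20*(2 + 1) = -20*3 = -60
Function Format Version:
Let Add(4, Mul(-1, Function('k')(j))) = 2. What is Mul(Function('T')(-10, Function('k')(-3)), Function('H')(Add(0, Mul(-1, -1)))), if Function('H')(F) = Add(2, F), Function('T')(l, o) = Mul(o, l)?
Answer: -60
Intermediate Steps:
Function('k')(j) = 2 (Function('k')(j) = Add(4, Mul(-1, 2)) = Add(4, -2) = 2)
Function('T')(l, o) = Mul(l, o)
Mul(Function('T')(-10, Function('k')(-3)), Function('H')(Add(0, Mul(-1, -1)))) = Mul(Mul(-10, 2), Add(2, Add(0, Mul(-1, -1)))) = Mul(-20, Add(2, Add(0, 1))) = Mul(-20, Add(2, 1)) = Mul(-20, 3) = -60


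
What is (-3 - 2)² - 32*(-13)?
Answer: 441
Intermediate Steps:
(-3 - 2)² - 32*(-13) = (-5)² + 416 = 25 + 416 = 441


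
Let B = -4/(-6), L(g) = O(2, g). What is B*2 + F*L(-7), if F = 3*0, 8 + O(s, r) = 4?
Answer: 4/3 ≈ 1.3333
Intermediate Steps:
O(s, r) = -4 (O(s, r) = -8 + 4 = -4)
F = 0
L(g) = -4
B = 2/3 (B = -4*(-1/6) = 2/3 ≈ 0.66667)
B*2 + F*L(-7) = (2/3)*2 + 0*(-4) = 4/3 + 0 = 4/3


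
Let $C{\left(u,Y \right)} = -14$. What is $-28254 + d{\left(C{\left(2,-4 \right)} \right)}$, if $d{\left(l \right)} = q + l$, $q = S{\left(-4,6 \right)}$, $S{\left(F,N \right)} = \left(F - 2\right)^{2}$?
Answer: $-28232$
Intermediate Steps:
$S{\left(F,N \right)} = \left(-2 + F\right)^{2}$
$q = 36$ ($q = \left(-2 - 4\right)^{2} = \left(-6\right)^{2} = 36$)
$d{\left(l \right)} = 36 + l$
$-28254 + d{\left(C{\left(2,-4 \right)} \right)} = -28254 + \left(36 - 14\right) = -28254 + 22 = -28232$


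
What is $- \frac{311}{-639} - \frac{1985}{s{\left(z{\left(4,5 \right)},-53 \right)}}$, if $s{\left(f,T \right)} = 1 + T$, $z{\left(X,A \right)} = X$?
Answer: $\frac{1284587}{33228} \approx 38.66$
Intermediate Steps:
$- \frac{311}{-639} - \frac{1985}{s{\left(z{\left(4,5 \right)},-53 \right)}} = - \frac{311}{-639} - \frac{1985}{1 - 53} = \left(-311\right) \left(- \frac{1}{639}\right) - \frac{1985}{-52} = \frac{311}{639} - - \frac{1985}{52} = \frac{311}{639} + \frac{1985}{52} = \frac{1284587}{33228}$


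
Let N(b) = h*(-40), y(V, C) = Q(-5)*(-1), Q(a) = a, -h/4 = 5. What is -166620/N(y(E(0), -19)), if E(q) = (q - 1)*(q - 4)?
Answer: -8331/40 ≈ -208.27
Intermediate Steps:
h = -20 (h = -4*5 = -20)
E(q) = (-1 + q)*(-4 + q)
y(V, C) = 5 (y(V, C) = -5*(-1) = 5)
N(b) = 800 (N(b) = -20*(-40) = 800)
-166620/N(y(E(0), -19)) = -166620/800 = -166620*1/800 = -8331/40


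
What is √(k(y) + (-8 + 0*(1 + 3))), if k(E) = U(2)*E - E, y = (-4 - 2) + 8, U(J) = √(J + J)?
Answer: I*√6 ≈ 2.4495*I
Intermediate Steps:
U(J) = √2*√J (U(J) = √(2*J) = √2*√J)
y = 2 (y = -6 + 8 = 2)
k(E) = E (k(E) = (√2*√2)*E - E = 2*E - E = E)
√(k(y) + (-8 + 0*(1 + 3))) = √(2 + (-8 + 0*(1 + 3))) = √(2 + (-8 + 0*4)) = √(2 + (-8 + 0)) = √(2 - 8) = √(-6) = I*√6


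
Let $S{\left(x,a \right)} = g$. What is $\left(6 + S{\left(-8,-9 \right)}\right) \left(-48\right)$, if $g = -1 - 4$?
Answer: $-48$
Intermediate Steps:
$g = -5$
$S{\left(x,a \right)} = -5$
$\left(6 + S{\left(-8,-9 \right)}\right) \left(-48\right) = \left(6 - 5\right) \left(-48\right) = 1 \left(-48\right) = -48$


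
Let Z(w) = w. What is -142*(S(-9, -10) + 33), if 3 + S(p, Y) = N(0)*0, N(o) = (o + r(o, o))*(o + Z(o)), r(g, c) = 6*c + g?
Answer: -4260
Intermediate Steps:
r(g, c) = g + 6*c
N(o) = 16*o**2 (N(o) = (o + (o + 6*o))*(o + o) = (o + 7*o)*(2*o) = (8*o)*(2*o) = 16*o**2)
S(p, Y) = -3 (S(p, Y) = -3 + (16*0**2)*0 = -3 + (16*0)*0 = -3 + 0*0 = -3 + 0 = -3)
-142*(S(-9, -10) + 33) = -142*(-3 + 33) = -142*30 = -4260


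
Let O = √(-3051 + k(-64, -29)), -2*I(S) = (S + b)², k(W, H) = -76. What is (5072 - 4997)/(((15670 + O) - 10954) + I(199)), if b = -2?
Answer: -4406550/863020637 - 300*I*√3127/863020637 ≈ -0.005106 - 1.9439e-5*I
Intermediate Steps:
I(S) = -(-2 + S)²/2 (I(S) = -(S - 2)²/2 = -(-2 + S)²/2)
O = I*√3127 (O = √(-3051 - 76) = √(-3127) = I*√3127 ≈ 55.92*I)
(5072 - 4997)/(((15670 + O) - 10954) + I(199)) = (5072 - 4997)/(((15670 + I*√3127) - 10954) - (-2 + 199)²/2) = 75/((4716 + I*√3127) - ½*197²) = 75/((4716 + I*√3127) - ½*38809) = 75/((4716 + I*√3127) - 38809/2) = 75/(-29377/2 + I*√3127)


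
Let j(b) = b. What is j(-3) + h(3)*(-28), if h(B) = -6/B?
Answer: 53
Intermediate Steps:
j(-3) + h(3)*(-28) = -3 - 6/3*(-28) = -3 - 6*⅓*(-28) = -3 - 2*(-28) = -3 + 56 = 53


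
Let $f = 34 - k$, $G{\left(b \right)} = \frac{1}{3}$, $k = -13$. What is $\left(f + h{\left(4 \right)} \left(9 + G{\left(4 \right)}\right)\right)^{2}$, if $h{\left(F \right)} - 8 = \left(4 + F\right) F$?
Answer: $\frac{1590121}{9} \approx 1.7668 \cdot 10^{5}$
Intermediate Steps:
$h{\left(F \right)} = 8 + F \left(4 + F\right)$ ($h{\left(F \right)} = 8 + \left(4 + F\right) F = 8 + F \left(4 + F\right)$)
$G{\left(b \right)} = \frac{1}{3}$
$f = 47$ ($f = 34 - -13 = 34 + 13 = 47$)
$\left(f + h{\left(4 \right)} \left(9 + G{\left(4 \right)}\right)\right)^{2} = \left(47 + \left(8 + 4^{2} + 4 \cdot 4\right) \left(9 + \frac{1}{3}\right)\right)^{2} = \left(47 + \left(8 + 16 + 16\right) \frac{28}{3}\right)^{2} = \left(47 + 40 \cdot \frac{28}{3}\right)^{2} = \left(47 + \frac{1120}{3}\right)^{2} = \left(\frac{1261}{3}\right)^{2} = \frac{1590121}{9}$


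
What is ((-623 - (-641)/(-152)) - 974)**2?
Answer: 59236258225/23104 ≈ 2.5639e+6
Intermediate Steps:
((-623 - (-641)/(-152)) - 974)**2 = ((-623 - (-641)*(-1)/152) - 974)**2 = ((-623 - 1*641/152) - 974)**2 = ((-623 - 641/152) - 974)**2 = (-95337/152 - 974)**2 = (-243385/152)**2 = 59236258225/23104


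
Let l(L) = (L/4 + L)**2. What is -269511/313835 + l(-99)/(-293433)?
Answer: -447410720361/491144242960 ≈ -0.91096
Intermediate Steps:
l(L) = 25*L**2/16 (l(L) = (L*(1/4) + L)**2 = (L/4 + L)**2 = (5*L/4)**2 = 25*L**2/16)
-269511/313835 + l(-99)/(-293433) = -269511/313835 + ((25/16)*(-99)**2)/(-293433) = -269511*1/313835 + ((25/16)*9801)*(-1/293433) = -269511/313835 + (245025/16)*(-1/293433) = -269511/313835 - 81675/1564976 = -447410720361/491144242960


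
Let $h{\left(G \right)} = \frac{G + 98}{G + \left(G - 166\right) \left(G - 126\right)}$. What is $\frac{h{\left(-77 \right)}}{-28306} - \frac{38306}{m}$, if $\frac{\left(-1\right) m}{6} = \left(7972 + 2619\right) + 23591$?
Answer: $\frac{1907265315905}{10211582773368} \approx 0.18677$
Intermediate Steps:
$m = -205092$ ($m = - 6 \left(\left(7972 + 2619\right) + 23591\right) = - 6 \left(10591 + 23591\right) = \left(-6\right) 34182 = -205092$)
$h{\left(G \right)} = \frac{98 + G}{G + \left(-166 + G\right) \left(-126 + G\right)}$
$\frac{h{\left(-77 \right)}}{-28306} - \frac{38306}{m} = \frac{\frac{1}{20916 + \left(-77\right)^{2} - -22407} \left(98 - 77\right)}{-28306} - \frac{38306}{-205092} = \frac{1}{20916 + 5929 + 22407} \cdot 21 \left(- \frac{1}{28306}\right) - - \frac{19153}{102546} = \frac{1}{49252} \cdot 21 \left(- \frac{1}{28306}\right) + \frac{19153}{102546} = \frac{3}{7036} \left(- \frac{1}{28306}\right) + \frac{19153}{102546} = - \frac{3}{199161016} + \frac{19153}{102546} = \frac{1907265315905}{10211582773368}$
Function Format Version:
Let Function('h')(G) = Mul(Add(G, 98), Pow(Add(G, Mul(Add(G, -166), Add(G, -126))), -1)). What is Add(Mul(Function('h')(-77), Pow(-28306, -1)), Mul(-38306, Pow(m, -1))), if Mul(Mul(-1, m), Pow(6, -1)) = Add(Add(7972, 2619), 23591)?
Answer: Rational(1907265315905, 10211582773368) ≈ 0.18677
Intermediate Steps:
m = -205092 (m = Mul(-6, Add(Add(7972, 2619), 23591)) = Mul(-6, Add(10591, 23591)) = Mul(-6, 34182) = -205092)
Function('h')(G) = Mul(Pow(Add(G, Mul(Add(-166, G), Add(-126, G))), -1), Add(98, G)) (Function('h')(G) = Mul(Add(98, G), Pow(Add(G, Mul(Add(-166, G), Add(-126, G))), -1)) = Mul(Pow(Add(G, Mul(Add(-166, G), Add(-126, G))), -1), Add(98, G)))
Add(Mul(Function('h')(-77), Pow(-28306, -1)), Mul(-38306, Pow(m, -1))) = Add(Mul(Mul(Pow(Add(20916, Pow(-77, 2), Mul(-291, -77)), -1), Add(98, -77)), Pow(-28306, -1)), Mul(-38306, Pow(-205092, -1))) = Add(Mul(Mul(Pow(Add(20916, 5929, 22407), -1), 21), Rational(-1, 28306)), Mul(-38306, Rational(-1, 205092))) = Add(Mul(Mul(Pow(49252, -1), 21), Rational(-1, 28306)), Rational(19153, 102546)) = Add(Mul(Mul(Rational(1, 49252), 21), Rational(-1, 28306)), Rational(19153, 102546)) = Add(Mul(Rational(3, 7036), Rational(-1, 28306)), Rational(19153, 102546)) = Add(Rational(-3, 199161016), Rational(19153, 102546)) = Rational(1907265315905, 10211582773368)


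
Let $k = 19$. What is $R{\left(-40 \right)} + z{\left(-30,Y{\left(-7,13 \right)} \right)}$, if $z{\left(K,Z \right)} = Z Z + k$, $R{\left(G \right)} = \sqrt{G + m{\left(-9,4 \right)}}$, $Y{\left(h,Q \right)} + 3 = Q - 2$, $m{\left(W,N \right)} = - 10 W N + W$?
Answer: $83 + \sqrt{311} \approx 100.64$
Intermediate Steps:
$m{\left(W,N \right)} = W - 10 N W$ ($m{\left(W,N \right)} = - 10 N W + W = W - 10 N W$)
$Y{\left(h,Q \right)} = -5 + Q$ ($Y{\left(h,Q \right)} = -3 + \left(Q - 2\right) = -3 + \left(-2 + Q\right) = -5 + Q$)
$R{\left(G \right)} = \sqrt{351 + G}$ ($R{\left(G \right)} = \sqrt{G - 9 \left(1 - 40\right)} = \sqrt{G - -351} = \sqrt{G + 351} = \sqrt{351 + G}$)
$z{\left(K,Z \right)} = 19 + Z^{2}$ ($z{\left(K,Z \right)} = Z Z + 19 = Z^{2} + 19 = 19 + Z^{2}$)
$R{\left(-40 \right)} + z{\left(-30,Y{\left(-7,13 \right)} \right)} = \sqrt{351 - 40} + \left(19 + \left(-5 + 13\right)^{2}\right) = \sqrt{311} + \left(19 + 8^{2}\right) = \sqrt{311} + \left(19 + 64\right) = \sqrt{311} + 83 = 83 + \sqrt{311}$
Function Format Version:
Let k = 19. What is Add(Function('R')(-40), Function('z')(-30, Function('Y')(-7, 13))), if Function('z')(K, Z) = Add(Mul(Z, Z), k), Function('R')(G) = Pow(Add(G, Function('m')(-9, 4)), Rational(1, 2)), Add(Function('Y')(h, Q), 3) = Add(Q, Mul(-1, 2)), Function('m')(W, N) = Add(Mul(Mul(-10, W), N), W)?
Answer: Add(83, Pow(311, Rational(1, 2))) ≈ 100.64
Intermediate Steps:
Function('m')(W, N) = Add(W, Mul(-10, N, W)) (Function('m')(W, N) = Add(Mul(-10, N, W), W) = Add(W, Mul(-10, N, W)))
Function('Y')(h, Q) = Add(-5, Q) (Function('Y')(h, Q) = Add(-3, Add(Q, Mul(-1, 2))) = Add(-3, Add(Q, -2)) = Add(-3, Add(-2, Q)) = Add(-5, Q))
Function('R')(G) = Pow(Add(351, G), Rational(1, 2)) (Function('R')(G) = Pow(Add(G, Mul(-9, Add(1, Mul(-10, 4)))), Rational(1, 2)) = Pow(Add(G, Mul(-9, Add(1, -40))), Rational(1, 2)) = Pow(Add(G, Mul(-9, -39)), Rational(1, 2)) = Pow(Add(G, 351), Rational(1, 2)) = Pow(Add(351, G), Rational(1, 2)))
Function('z')(K, Z) = Add(19, Pow(Z, 2)) (Function('z')(K, Z) = Add(Mul(Z, Z), 19) = Add(Pow(Z, 2), 19) = Add(19, Pow(Z, 2)))
Add(Function('R')(-40), Function('z')(-30, Function('Y')(-7, 13))) = Add(Pow(Add(351, -40), Rational(1, 2)), Add(19, Pow(Add(-5, 13), 2))) = Add(Pow(311, Rational(1, 2)), Add(19, Pow(8, 2))) = Add(Pow(311, Rational(1, 2)), Add(19, 64)) = Add(Pow(311, Rational(1, 2)), 83) = Add(83, Pow(311, Rational(1, 2)))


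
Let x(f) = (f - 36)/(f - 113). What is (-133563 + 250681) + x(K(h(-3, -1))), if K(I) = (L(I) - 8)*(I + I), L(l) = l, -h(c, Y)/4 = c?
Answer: 1990946/17 ≈ 1.1711e+5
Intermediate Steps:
h(c, Y) = -4*c
K(I) = 2*I*(-8 + I) (K(I) = (I - 8)*(I + I) = (-8 + I)*(2*I) = 2*I*(-8 + I))
x(f) = (-36 + f)/(-113 + f)
(-133563 + 250681) + x(K(h(-3, -1))) = (-133563 + 250681) + (-36 + 2*(-4*(-3))*(-8 - 4*(-3)))/(-113 + 2*(-4*(-3))*(-8 - 4*(-3))) = 117118 + (-36 + 2*12*(-8 + 12))/(-113 + 2*12*(-8 + 12)) = 117118 + (-36 + 2*12*4)/(-113 + 2*12*4) = 117118 + (-36 + 96)/(-113 + 96) = 117118 + 60/(-17) = 117118 - 1/17*60 = 117118 - 60/17 = 1990946/17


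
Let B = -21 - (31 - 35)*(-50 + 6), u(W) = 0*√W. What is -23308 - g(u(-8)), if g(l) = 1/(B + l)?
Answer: -4591675/197 ≈ -23308.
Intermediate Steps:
u(W) = 0
B = -197 (B = -21 - (-4)*(-44) = -21 - 1*176 = -21 - 176 = -197)
g(l) = 1/(-197 + l)
-23308 - g(u(-8)) = -23308 - 1/(-197 + 0) = -23308 - 1/(-197) = -23308 - 1*(-1/197) = -23308 + 1/197 = -4591675/197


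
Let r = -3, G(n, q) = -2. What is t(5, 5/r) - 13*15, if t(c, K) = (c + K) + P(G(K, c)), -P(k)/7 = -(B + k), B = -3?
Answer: -680/3 ≈ -226.67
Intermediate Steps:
P(k) = -21 + 7*k (P(k) = -(-7)*(-3 + k) = -7*(3 - k) = -21 + 7*k)
t(c, K) = -35 + K + c (t(c, K) = (c + K) + (-21 + 7*(-2)) = (K + c) + (-21 - 14) = (K + c) - 35 = -35 + K + c)
t(5, 5/r) - 13*15 = (-35 + 5/(-3) + 5) - 13*15 = (-35 + 5*(-⅓) + 5) - 195 = (-35 - 5/3 + 5) - 195 = -95/3 - 195 = -680/3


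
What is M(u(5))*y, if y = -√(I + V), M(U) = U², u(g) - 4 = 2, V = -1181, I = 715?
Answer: -36*I*√466 ≈ -777.13*I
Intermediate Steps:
u(g) = 6 (u(g) = 4 + 2 = 6)
y = -I*√466 (y = -√(715 - 1181) = -√(-466) = -I*√466 ≈ -21.587*I)
M(u(5))*y = 6²*(-I*√466) = 36*(-I*√466) = -36*I*√466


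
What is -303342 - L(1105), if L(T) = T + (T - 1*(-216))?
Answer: -305768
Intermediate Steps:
L(T) = 216 + 2*T (L(T) = T + (T + 216) = T + (216 + T) = 216 + 2*T)
-303342 - L(1105) = -303342 - (216 + 2*1105) = -303342 - (216 + 2210) = -303342 - 1*2426 = -303342 - 2426 = -305768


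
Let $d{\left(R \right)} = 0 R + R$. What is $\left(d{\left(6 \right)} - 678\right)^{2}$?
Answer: $451584$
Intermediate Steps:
$d{\left(R \right)} = R$ ($d{\left(R \right)} = 0 + R = R$)
$\left(d{\left(6 \right)} - 678\right)^{2} = \left(6 - 678\right)^{2} = \left(-672\right)^{2} = 451584$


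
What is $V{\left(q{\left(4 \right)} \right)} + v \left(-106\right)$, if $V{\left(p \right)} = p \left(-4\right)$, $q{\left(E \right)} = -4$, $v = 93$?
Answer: $-9842$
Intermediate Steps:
$V{\left(p \right)} = - 4 p$
$V{\left(q{\left(4 \right)} \right)} + v \left(-106\right) = \left(-4\right) \left(-4\right) + 93 \left(-106\right) = 16 - 9858 = -9842$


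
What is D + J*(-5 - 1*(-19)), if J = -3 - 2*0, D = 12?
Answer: -30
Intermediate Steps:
J = -3 (J = -3 + 0 = -3)
D + J*(-5 - 1*(-19)) = 12 - 3*(-5 - 1*(-19)) = 12 - 3*(-5 + 19) = 12 - 3*14 = 12 - 42 = -30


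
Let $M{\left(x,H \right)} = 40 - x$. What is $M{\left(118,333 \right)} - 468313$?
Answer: $-468391$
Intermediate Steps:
$M{\left(118,333 \right)} - 468313 = \left(40 - 118\right) - 468313 = -78 - 468313 = -468391$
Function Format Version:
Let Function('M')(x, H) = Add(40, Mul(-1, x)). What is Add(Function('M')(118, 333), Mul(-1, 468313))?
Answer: -468391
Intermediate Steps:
Add(Function('M')(118, 333), Mul(-1, 468313)) = Add(Add(40, Mul(-1, 118)), Mul(-1, 468313)) = Add(Add(40, -118), -468313) = Add(-78, -468313) = -468391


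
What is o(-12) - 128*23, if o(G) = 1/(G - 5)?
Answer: -50049/17 ≈ -2944.1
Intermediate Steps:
o(G) = 1/(-5 + G)
o(-12) - 128*23 = 1/(-5 - 12) - 128*23 = 1/(-17) - 2944 = -1/17 - 2944 = -50049/17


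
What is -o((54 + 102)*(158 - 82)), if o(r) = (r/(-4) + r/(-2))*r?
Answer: 105423552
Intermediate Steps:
o(r) = -3*r**2/4 (o(r) = (r*(-1/4) + r*(-1/2))*r = (-r/4 - r/2)*r = (-3*r/4)*r = -3*r**2/4)
-o((54 + 102)*(158 - 82)) = -(-3)*((54 + 102)*(158 - 82))**2/4 = -(-3)*(156*76)**2/4 = -(-3)*11856**2/4 = -(-3)*140564736/4 = -1*(-105423552) = 105423552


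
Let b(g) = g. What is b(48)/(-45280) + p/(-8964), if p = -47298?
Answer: 5576102/1057005 ≈ 5.2754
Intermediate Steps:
b(48)/(-45280) + p/(-8964) = 48/(-45280) - 47298/(-8964) = 48*(-1/45280) - 47298*(-1/8964) = -3/2830 + 7883/1494 = 5576102/1057005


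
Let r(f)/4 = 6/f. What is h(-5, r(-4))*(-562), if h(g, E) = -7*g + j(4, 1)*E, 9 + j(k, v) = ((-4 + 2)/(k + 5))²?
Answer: -1345990/27 ≈ -49852.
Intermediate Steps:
r(f) = 24/f (r(f) = 4*(6/f) = 24/f)
j(k, v) = -9 + 4/(5 + k)² (j(k, v) = -9 + ((-4 + 2)/(k + 5))² = -9 + (-2/(5 + k))² = -9 + 4/(5 + k)²)
h(g, E) = -7*g - 725*E/81 (h(g, E) = -7*g + (-9 + 4/(5 + 4)²)*E = -7*g + (-9 + 4/9²)*E = -7*g + (-9 + 4*(1/81))*E = -7*g + (-9 + 4/81)*E = -7*g - 725*E/81)
h(-5, r(-4))*(-562) = (-7*(-5) - 5800/(27*(-4)))*(-562) = (35 - 5800*(-1)/(27*4))*(-562) = (35 - 725/81*(-6))*(-562) = (35 + 1450/27)*(-562) = (2395/27)*(-562) = -1345990/27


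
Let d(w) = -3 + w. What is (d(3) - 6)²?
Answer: 36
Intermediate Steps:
(d(3) - 6)² = ((-3 + 3) - 6)² = (0 - 6)² = (-6)² = 36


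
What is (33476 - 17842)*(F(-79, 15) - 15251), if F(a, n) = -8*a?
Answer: -228553446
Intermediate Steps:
(33476 - 17842)*(F(-79, 15) - 15251) = (33476 - 17842)*(-8*(-79) - 15251) = 15634*(632 - 15251) = 15634*(-14619) = -228553446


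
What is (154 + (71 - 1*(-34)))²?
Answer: 67081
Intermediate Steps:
(154 + (71 - 1*(-34)))² = (154 + (71 + 34))² = (154 + 105)² = 259² = 67081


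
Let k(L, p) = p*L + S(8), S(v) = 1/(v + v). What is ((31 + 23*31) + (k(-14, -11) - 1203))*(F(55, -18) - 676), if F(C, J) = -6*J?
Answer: 346409/2 ≈ 1.7320e+5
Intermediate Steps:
S(v) = 1/(2*v)
k(L, p) = 1/16 + L*p (k(L, p) = p*L + (1/2)/8 = L*p + (1/2)*(1/8) = L*p + 1/16 = 1/16 + L*p)
((31 + 23*31) + (k(-14, -11) - 1203))*(F(55, -18) - 676) = ((31 + 23*31) + ((1/16 - 14*(-11)) - 1203))*(-6*(-18) - 676) = ((31 + 713) + ((1/16 + 154) - 1203))*(108 - 676) = (744 + (2465/16 - 1203))*(-568) = (744 - 16783/16)*(-568) = -4879/16*(-568) = 346409/2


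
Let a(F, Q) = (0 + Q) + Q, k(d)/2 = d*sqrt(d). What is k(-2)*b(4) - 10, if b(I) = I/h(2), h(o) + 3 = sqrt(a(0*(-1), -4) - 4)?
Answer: -10 - 32*sqrt(6)/21 + 16*I*sqrt(2)/7 ≈ -13.733 + 3.2325*I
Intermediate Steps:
k(d) = 2*d**(3/2) (k(d) = 2*(d*sqrt(d)) = 2*d**(3/2))
a(F, Q) = 2*Q (a(F, Q) = Q + Q = 2*Q)
h(o) = -3 + 2*I*sqrt(3) (h(o) = -3 + sqrt(2*(-4) - 4) = -3 + sqrt(-8 - 4) = -3 + sqrt(-12) = -3 + 2*I*sqrt(3))
b(I) = I/(-3 + 2*I*sqrt(3))
k(-2)*b(4) - 10 = (2*(-2)**(3/2))*(-1/7*4 - 2/21*I*4*sqrt(3)) - 10 = (2*(-2*I*sqrt(2)))*(-4/7 - 8*I*sqrt(3)/21) - 10 = (-4*I*sqrt(2))*(-4/7 - 8*I*sqrt(3)/21) - 10 = -4*I*sqrt(2)*(-4/7 - 8*I*sqrt(3)/21) - 10 = -10 - 4*I*sqrt(2)*(-4/7 - 8*I*sqrt(3)/21)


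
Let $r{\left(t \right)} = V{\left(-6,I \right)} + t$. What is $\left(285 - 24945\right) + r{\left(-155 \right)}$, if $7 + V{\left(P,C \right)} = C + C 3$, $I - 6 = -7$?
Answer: $-24826$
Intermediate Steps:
$I = -1$ ($I = 6 - 7 = -1$)
$V{\left(P,C \right)} = -7 + 4 C$ ($V{\left(P,C \right)} = -7 + \left(C + C 3\right) = -7 + \left(C + 3 C\right) = -7 + 4 C$)
$r{\left(t \right)} = -11 + t$ ($r{\left(t \right)} = \left(-7 + 4 \left(-1\right)\right) + t = \left(-7 - 4\right) + t = -11 + t$)
$\left(285 - 24945\right) + r{\left(-155 \right)} = \left(285 - 24945\right) - 166 = -24660 - 166 = -24826$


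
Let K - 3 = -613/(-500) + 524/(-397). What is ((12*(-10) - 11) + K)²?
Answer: 646513970836321/39402250000 ≈ 16408.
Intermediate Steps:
K = 576861/198500 (K = 3 + (-613/(-500) + 524/(-397)) = 3 + (-613*(-1/500) + 524*(-1/397)) = 3 + (613/500 - 524/397) = 3 - 18639/198500 = 576861/198500 ≈ 2.9061)
((12*(-10) - 11) + K)² = ((12*(-10) - 11) + 576861/198500)² = ((-120 - 11) + 576861/198500)² = (-131 + 576861/198500)² = (-25426639/198500)² = 646513970836321/39402250000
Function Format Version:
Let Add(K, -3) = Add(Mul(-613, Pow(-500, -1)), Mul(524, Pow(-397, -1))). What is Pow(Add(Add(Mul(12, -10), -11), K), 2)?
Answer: Rational(646513970836321, 39402250000) ≈ 16408.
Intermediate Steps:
K = Rational(576861, 198500) (K = Add(3, Add(Mul(-613, Pow(-500, -1)), Mul(524, Pow(-397, -1)))) = Add(3, Add(Mul(-613, Rational(-1, 500)), Mul(524, Rational(-1, 397)))) = Add(3, Add(Rational(613, 500), Rational(-524, 397))) = Add(3, Rational(-18639, 198500)) = Rational(576861, 198500) ≈ 2.9061)
Pow(Add(Add(Mul(12, -10), -11), K), 2) = Pow(Add(Add(Mul(12, -10), -11), Rational(576861, 198500)), 2) = Pow(Add(Add(-120, -11), Rational(576861, 198500)), 2) = Pow(Add(-131, Rational(576861, 198500)), 2) = Pow(Rational(-25426639, 198500), 2) = Rational(646513970836321, 39402250000)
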